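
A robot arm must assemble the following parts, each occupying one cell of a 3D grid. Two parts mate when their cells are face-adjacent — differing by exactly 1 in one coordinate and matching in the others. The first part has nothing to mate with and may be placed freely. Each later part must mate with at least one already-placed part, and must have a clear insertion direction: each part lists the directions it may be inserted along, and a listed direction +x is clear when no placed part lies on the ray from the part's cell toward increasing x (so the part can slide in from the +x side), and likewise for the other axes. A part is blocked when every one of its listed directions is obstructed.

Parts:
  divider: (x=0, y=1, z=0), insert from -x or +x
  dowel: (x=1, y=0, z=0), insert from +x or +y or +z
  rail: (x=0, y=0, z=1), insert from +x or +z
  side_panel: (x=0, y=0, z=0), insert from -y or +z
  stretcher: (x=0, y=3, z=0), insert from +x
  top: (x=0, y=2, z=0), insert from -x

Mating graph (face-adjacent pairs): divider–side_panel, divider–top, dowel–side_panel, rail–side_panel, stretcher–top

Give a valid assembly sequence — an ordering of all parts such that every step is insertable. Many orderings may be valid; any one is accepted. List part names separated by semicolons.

dowel; side_panel; rail; divider; top; stretcher

1. dowel@(1, 0, 0) [+x clear] — {dowel}
2. side_panel@(0, 0, 0) [-y clear] — {dowel, side_panel}
3. rail@(0, 0, 1) [+x clear] — {dowel, rail, side_panel}
4. divider@(0, 1, 0) [-x clear] — {divider, dowel, rail, side_panel}
5. top@(0, 2, 0) [-x clear] — {divider, dowel, rail, side_panel, top}
6. stretcher@(0, 3, 0) [+x clear] — {divider, dowel, rail, side_panel, stretcher, top}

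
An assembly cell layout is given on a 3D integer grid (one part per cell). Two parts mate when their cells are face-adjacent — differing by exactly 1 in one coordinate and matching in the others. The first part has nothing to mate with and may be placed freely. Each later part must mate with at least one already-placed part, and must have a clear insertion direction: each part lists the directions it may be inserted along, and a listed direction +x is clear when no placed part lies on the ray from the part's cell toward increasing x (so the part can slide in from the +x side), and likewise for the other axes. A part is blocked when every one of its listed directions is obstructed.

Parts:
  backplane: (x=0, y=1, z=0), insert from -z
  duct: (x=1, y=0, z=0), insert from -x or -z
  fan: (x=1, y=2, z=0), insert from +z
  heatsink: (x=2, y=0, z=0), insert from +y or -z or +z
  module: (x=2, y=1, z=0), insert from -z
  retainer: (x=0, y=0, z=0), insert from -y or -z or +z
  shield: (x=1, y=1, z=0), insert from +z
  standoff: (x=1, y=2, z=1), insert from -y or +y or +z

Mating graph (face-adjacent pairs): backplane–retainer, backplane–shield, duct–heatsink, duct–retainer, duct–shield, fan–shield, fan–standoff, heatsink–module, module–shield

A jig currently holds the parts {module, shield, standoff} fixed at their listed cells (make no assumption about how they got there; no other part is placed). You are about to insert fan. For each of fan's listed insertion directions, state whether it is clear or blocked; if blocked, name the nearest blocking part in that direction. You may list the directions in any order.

+z: blocked by standoff

+z: nearest on ray is standoff@(1, 2, 1) ⇒ blocked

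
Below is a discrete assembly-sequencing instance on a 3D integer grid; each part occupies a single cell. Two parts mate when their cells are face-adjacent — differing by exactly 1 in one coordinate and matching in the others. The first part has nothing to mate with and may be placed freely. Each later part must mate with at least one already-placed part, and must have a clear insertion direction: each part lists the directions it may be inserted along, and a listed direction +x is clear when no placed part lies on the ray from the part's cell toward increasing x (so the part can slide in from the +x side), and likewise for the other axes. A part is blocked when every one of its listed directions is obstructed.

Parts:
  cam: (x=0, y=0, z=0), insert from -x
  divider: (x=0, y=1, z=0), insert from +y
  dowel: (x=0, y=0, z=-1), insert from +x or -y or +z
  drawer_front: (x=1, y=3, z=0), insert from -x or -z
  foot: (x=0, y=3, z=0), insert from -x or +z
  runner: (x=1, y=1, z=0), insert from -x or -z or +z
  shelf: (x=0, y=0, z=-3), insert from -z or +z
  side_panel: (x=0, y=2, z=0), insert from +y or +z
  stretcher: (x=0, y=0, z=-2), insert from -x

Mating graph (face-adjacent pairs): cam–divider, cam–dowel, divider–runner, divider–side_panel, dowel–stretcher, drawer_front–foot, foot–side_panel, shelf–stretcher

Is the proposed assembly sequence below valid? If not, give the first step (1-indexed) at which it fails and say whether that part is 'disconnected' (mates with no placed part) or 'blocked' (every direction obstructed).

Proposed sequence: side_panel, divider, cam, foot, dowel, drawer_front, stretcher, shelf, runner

Invalid at step 2 (blocked)

1. side_panel@(0, 2, 0) [+y clear] — {side_panel}
2. divider@(0, 1, 0) — +y all obstructed ⇒ blocked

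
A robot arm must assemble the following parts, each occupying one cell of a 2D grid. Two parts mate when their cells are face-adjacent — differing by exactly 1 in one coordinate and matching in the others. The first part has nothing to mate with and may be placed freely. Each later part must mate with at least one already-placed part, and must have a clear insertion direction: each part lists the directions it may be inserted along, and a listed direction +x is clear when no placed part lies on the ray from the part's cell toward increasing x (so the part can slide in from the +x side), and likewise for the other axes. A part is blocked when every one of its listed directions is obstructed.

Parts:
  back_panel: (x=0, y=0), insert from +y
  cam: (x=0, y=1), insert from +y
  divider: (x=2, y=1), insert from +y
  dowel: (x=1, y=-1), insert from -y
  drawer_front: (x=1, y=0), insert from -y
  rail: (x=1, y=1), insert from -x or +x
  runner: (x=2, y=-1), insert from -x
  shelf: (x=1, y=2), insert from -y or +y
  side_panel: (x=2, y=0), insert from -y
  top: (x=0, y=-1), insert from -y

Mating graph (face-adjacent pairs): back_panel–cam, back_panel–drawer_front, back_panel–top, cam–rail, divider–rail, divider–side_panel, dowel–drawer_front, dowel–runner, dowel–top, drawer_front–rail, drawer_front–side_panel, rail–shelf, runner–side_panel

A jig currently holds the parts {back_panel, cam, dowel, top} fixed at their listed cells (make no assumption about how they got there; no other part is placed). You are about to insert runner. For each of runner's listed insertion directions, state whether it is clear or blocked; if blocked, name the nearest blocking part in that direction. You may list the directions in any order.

-x: nearest on ray is dowel@(1, -1) ⇒ blocked

-x: blocked by dowel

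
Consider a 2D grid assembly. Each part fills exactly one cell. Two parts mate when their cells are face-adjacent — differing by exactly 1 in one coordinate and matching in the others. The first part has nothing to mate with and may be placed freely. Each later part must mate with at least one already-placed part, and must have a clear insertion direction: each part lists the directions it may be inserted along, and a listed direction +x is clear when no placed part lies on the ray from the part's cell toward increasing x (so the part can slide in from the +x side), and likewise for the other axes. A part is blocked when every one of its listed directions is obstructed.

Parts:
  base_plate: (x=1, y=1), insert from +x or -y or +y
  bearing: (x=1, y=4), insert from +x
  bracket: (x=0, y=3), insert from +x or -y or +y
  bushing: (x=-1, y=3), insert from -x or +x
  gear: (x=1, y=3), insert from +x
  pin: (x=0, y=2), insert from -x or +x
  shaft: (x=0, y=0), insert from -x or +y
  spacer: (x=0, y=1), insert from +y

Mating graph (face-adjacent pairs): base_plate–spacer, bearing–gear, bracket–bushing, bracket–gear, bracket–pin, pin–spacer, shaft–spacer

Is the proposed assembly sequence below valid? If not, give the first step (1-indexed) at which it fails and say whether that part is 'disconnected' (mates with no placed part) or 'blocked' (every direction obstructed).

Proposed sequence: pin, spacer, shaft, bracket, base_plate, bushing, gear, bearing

Invalid at step 2 (blocked)

1. pin@(0, 2) [-x clear] — {pin}
2. spacer@(0, 1) — +y all obstructed ⇒ blocked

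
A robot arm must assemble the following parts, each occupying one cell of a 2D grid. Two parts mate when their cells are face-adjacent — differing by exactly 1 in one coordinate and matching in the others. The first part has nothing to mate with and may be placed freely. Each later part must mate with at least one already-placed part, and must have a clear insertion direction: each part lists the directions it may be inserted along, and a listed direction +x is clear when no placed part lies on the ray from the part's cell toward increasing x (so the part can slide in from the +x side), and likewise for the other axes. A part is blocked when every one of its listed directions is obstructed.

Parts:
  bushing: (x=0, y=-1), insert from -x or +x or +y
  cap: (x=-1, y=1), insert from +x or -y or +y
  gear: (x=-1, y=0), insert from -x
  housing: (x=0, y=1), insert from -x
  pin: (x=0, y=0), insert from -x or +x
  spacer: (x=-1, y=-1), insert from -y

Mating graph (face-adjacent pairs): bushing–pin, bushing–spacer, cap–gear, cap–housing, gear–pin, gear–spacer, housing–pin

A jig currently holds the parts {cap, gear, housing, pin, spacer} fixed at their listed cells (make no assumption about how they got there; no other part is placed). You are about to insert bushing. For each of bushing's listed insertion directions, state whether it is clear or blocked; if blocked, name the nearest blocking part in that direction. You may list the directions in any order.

+x: clear; +y: blocked by pin; -x: blocked by spacer

-x: nearest on ray is spacer@(-1, -1) ⇒ blocked
+x: ray from bushing(0, -1) has no placed part ⇒ clear
+y: nearest on ray is pin@(0, 0) ⇒ blocked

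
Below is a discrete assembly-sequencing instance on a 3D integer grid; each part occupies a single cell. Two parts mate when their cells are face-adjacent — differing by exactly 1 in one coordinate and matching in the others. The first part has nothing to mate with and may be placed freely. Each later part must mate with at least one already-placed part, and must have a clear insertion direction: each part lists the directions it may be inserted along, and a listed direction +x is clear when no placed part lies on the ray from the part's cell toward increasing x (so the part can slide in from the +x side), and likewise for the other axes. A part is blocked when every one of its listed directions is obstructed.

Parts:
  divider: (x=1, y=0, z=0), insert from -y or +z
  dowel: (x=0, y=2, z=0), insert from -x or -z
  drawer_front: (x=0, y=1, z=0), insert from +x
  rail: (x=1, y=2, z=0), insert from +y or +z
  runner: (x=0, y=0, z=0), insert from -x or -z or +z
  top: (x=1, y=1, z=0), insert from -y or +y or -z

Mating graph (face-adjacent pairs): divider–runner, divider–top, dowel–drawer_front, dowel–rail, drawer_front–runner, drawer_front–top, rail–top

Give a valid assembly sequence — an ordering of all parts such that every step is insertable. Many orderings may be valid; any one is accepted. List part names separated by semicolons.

divider; runner; drawer_front; top; dowel; rail

1. divider@(1, 0, 0) [-y clear] — {divider}
2. runner@(0, 0, 0) [-x clear] — {divider, runner}
3. drawer_front@(0, 1, 0) [+x clear] — {divider, drawer_front, runner}
4. top@(1, 1, 0) [+y clear] — {divider, drawer_front, runner, top}
5. dowel@(0, 2, 0) [-x clear] — {divider, dowel, drawer_front, runner, top}
6. rail@(1, 2, 0) [+y clear] — {divider, dowel, drawer_front, rail, runner, top}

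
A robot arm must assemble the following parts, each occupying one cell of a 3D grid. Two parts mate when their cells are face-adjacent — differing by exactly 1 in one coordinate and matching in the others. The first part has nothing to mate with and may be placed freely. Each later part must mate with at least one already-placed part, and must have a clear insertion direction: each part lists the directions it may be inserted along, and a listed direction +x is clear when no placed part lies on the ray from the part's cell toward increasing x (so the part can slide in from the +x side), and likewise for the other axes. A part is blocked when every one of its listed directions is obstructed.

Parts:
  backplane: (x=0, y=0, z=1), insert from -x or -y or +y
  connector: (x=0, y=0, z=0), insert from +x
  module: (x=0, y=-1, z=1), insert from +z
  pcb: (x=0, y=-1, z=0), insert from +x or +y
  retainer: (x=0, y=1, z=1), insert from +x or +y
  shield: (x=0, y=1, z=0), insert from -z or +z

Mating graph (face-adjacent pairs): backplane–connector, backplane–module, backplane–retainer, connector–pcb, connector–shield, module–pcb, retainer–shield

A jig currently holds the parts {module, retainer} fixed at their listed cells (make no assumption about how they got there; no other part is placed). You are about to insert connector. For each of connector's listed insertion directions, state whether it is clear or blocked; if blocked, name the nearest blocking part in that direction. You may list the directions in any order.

+x: ray from connector(0, 0, 0) has no placed part ⇒ clear

+x: clear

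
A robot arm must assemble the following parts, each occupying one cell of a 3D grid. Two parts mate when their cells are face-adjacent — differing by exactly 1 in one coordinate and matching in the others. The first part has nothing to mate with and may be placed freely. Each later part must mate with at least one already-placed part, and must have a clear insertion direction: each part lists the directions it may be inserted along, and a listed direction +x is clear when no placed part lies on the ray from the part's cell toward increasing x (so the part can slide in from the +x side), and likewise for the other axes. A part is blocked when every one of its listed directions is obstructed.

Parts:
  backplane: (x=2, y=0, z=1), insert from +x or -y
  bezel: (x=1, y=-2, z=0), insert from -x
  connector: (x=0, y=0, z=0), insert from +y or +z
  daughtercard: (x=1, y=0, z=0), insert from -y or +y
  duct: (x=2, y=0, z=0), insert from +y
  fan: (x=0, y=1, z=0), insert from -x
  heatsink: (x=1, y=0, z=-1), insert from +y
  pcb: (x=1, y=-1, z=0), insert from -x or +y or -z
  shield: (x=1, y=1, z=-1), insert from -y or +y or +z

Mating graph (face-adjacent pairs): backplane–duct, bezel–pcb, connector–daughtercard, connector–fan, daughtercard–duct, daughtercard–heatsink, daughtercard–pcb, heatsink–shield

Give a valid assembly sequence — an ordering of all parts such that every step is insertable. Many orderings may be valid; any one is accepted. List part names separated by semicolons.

1. fan@(0, 1, 0) [-x clear] — {fan}
2. connector@(0, 0, 0) [+z clear] — {connector, fan}
3. daughtercard@(1, 0, 0) [-y clear] — {connector, daughtercard, fan}
4. pcb@(1, -1, 0) [-x clear] — {connector, daughtercard, fan, pcb}
5. heatsink@(1, 0, -1) [+y clear] — {connector, daughtercard, fan, heatsink, pcb}
6. shield@(1, 1, -1) [+y clear] — {connector, daughtercard, fan, heatsink, pcb, shield}
7. bezel@(1, -2, 0) [-x clear] — {bezel, connector, daughtercard, fan, heatsink, pcb, shield}
8. duct@(2, 0, 0) [+y clear] — {bezel, connector, daughtercard, duct, fan, heatsink, pcb, shield}
9. backplane@(2, 0, 1) [+x clear] — {backplane, bezel, connector, daughtercard, duct, fan, heatsink, pcb, shield}

fan; connector; daughtercard; pcb; heatsink; shield; bezel; duct; backplane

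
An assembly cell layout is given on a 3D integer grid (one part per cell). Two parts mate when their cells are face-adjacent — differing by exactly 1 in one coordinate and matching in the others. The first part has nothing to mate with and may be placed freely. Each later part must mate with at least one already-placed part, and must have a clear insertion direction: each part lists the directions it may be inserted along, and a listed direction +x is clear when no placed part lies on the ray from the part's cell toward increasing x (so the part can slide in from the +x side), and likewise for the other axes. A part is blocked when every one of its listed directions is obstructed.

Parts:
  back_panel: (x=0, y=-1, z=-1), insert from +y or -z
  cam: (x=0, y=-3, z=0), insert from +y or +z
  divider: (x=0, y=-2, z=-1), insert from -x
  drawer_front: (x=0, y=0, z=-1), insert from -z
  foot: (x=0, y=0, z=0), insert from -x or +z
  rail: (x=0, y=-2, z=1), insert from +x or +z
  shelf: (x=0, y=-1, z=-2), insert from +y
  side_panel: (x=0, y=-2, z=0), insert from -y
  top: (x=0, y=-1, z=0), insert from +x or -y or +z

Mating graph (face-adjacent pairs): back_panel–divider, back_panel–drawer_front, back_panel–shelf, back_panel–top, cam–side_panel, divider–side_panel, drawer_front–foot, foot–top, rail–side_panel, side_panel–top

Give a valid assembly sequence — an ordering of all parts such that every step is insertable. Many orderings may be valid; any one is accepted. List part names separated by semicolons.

top; back_panel; foot; divider; drawer_front; side_panel; rail; cam; shelf

1. top@(0, -1, 0) [+x clear] — {top}
2. back_panel@(0, -1, -1) [+y clear] — {back_panel, top}
3. foot@(0, 0, 0) [-x clear] — {back_panel, foot, top}
4. divider@(0, -2, -1) [-x clear] — {back_panel, divider, foot, top}
5. drawer_front@(0, 0, -1) [-z clear] — {back_panel, divider, drawer_front, foot, top}
6. side_panel@(0, -2, 0) [-y clear] — {back_panel, divider, drawer_front, foot, side_panel, top}
7. rail@(0, -2, 1) [+x clear] — {back_panel, divider, drawer_front, foot, rail, side_panel, top}
8. cam@(0, -3, 0) [+z clear] — {back_panel, cam, divider, drawer_front, foot, rail, side_panel, top}
9. shelf@(0, -1, -2) [+y clear] — {back_panel, cam, divider, drawer_front, foot, rail, shelf, side_panel, top}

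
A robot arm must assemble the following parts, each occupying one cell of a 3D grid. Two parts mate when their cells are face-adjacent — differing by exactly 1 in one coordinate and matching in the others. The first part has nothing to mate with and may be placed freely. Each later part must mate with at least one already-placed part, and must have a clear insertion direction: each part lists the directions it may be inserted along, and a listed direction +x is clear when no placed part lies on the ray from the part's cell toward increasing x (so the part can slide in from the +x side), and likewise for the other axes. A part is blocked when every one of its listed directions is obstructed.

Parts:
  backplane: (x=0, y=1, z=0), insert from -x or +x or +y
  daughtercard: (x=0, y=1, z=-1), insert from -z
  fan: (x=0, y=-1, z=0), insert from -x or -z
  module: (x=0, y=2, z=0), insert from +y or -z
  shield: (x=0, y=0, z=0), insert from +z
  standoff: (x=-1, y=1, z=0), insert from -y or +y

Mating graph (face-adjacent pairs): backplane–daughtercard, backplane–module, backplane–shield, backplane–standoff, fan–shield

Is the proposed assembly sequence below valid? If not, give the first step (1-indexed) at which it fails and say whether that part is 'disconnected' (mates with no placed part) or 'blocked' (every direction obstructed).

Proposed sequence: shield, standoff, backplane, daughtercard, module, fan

1. shield@(0, 0, 0) [+z clear] — {shield}
2. standoff@(-1, 1, 0) — no placed neighbour ⇒ disconnected

Invalid at step 2 (disconnected)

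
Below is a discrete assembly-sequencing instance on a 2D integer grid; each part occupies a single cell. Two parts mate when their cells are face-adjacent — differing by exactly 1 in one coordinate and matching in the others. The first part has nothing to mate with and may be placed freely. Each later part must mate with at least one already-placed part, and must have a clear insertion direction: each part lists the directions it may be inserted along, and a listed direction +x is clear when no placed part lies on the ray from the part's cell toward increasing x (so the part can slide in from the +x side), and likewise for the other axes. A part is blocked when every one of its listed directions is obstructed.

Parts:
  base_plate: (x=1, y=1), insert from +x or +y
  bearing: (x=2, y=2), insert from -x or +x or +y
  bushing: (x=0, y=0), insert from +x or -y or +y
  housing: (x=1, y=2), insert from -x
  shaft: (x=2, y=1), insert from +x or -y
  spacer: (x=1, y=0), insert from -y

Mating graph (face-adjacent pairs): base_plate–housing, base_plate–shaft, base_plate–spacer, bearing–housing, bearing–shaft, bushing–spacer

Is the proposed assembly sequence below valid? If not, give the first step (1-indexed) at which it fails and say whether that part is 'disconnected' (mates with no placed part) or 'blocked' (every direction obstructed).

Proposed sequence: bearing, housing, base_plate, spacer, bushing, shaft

1. bearing@(2, 2) [-x clear] — {bearing}
2. housing@(1, 2) [-x clear] — {bearing, housing}
3. base_plate@(1, 1) [+x clear] — {base_plate, bearing, housing}
4. spacer@(1, 0) [-y clear] — {base_plate, bearing, housing, spacer}
5. bushing@(0, 0) [-y clear] — {base_plate, bearing, bushing, housing, spacer}
6. shaft@(2, 1) [+x clear] — {base_plate, bearing, bushing, housing, shaft, spacer}

Valid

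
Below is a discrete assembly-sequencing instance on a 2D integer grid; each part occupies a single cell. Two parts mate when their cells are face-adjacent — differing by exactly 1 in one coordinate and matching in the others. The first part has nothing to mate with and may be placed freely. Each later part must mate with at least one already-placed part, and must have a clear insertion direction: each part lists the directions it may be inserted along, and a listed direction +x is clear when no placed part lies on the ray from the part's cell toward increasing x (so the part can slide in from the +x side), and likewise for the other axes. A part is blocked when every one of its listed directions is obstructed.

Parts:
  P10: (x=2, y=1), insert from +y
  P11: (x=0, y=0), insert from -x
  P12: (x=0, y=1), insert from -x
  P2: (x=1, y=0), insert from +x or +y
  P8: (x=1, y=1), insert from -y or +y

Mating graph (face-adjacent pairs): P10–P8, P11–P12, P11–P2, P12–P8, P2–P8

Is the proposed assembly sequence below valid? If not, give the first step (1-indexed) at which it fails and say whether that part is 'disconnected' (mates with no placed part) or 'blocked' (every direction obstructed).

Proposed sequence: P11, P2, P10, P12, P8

1. P11@(0, 0) [-x clear] — {P11}
2. P2@(1, 0) [+x clear] — {P11, P2}
3. P10@(2, 1) — no placed neighbour ⇒ disconnected

Invalid at step 3 (disconnected)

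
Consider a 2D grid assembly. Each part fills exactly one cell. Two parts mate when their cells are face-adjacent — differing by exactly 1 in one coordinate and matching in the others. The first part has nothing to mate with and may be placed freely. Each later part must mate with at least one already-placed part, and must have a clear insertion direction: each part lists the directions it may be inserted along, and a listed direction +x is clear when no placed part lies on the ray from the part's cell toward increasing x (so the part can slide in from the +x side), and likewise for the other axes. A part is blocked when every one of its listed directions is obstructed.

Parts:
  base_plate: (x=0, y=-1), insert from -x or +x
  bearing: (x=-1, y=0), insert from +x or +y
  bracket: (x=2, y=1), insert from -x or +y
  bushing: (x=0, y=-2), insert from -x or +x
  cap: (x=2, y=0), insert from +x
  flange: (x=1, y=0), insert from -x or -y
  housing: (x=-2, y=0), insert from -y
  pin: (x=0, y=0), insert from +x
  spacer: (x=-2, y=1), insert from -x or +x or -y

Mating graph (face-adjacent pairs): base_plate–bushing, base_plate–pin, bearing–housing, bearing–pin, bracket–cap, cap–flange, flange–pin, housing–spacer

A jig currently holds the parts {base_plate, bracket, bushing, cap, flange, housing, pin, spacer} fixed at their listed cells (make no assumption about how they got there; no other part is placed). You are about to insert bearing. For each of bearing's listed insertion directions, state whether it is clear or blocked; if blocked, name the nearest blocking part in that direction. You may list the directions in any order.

+x: blocked by pin; +y: clear

+x: nearest on ray is pin@(0, 0) ⇒ blocked
+y: ray from bearing(-1, 0) has no placed part ⇒ clear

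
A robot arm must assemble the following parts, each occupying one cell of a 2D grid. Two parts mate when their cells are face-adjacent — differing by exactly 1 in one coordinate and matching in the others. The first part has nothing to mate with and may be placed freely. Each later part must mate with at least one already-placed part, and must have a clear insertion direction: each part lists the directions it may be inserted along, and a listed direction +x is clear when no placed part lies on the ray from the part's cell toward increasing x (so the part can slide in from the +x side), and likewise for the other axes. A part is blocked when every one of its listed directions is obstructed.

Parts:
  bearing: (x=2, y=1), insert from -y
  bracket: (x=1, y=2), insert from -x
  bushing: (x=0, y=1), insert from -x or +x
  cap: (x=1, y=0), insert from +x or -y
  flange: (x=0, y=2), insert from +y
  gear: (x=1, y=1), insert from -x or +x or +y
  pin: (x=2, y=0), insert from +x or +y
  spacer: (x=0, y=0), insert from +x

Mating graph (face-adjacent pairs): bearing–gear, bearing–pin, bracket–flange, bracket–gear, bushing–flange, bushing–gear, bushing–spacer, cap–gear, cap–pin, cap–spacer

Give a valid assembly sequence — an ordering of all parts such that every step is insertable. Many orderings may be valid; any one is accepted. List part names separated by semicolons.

spacer; bushing; cap; gear; bearing; bracket; flange; pin

1. spacer@(0, 0) [+x clear] — {spacer}
2. bushing@(0, 1) [-x clear] — {bushing, spacer}
3. cap@(1, 0) [+x clear] — {bushing, cap, spacer}
4. gear@(1, 1) [+x clear] — {bushing, cap, gear, spacer}
5. bearing@(2, 1) [-y clear] — {bearing, bushing, cap, gear, spacer}
6. bracket@(1, 2) [-x clear] — {bearing, bracket, bushing, cap, gear, spacer}
7. flange@(0, 2) [+y clear] — {bearing, bracket, bushing, cap, flange, gear, spacer}
8. pin@(2, 0) [+x clear] — {bearing, bracket, bushing, cap, flange, gear, pin, spacer}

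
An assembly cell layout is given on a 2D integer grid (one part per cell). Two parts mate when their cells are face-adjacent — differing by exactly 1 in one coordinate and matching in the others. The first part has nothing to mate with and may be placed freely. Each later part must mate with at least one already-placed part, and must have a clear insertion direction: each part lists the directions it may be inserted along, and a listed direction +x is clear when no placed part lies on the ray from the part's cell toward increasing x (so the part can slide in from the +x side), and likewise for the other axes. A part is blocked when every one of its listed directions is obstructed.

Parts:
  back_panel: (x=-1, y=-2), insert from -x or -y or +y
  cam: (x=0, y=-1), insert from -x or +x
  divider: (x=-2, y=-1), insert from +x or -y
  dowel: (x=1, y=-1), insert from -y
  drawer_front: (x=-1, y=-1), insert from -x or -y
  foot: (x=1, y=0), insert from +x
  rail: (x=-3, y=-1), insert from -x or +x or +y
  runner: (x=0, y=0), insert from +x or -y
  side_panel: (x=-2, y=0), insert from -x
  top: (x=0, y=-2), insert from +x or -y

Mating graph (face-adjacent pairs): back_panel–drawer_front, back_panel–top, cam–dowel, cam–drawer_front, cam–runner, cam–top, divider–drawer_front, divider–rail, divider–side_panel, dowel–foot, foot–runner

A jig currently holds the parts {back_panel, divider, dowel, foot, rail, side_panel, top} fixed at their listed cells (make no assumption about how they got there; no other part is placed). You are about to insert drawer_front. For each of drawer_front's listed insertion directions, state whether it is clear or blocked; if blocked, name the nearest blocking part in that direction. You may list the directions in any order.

-x: blocked by divider; -y: blocked by back_panel

-x: nearest on ray is divider@(-2, -1) ⇒ blocked
-y: nearest on ray is back_panel@(-1, -2) ⇒ blocked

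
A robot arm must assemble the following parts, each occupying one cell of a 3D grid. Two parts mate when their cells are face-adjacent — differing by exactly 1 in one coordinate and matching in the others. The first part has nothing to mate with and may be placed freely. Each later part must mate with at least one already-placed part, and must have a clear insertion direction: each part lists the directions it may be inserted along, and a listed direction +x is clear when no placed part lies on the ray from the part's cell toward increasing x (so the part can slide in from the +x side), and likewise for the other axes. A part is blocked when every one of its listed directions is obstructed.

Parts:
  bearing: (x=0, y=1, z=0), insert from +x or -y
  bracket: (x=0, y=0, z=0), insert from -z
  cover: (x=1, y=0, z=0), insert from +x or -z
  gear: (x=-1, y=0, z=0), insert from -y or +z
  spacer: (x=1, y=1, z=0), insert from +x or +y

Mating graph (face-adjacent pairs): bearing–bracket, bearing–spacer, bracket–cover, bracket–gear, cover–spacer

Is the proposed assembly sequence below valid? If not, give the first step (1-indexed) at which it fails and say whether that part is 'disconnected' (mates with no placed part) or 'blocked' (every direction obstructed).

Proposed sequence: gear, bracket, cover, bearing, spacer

1. gear@(-1, 0, 0) [-y clear] — {gear}
2. bracket@(0, 0, 0) [-z clear] — {bracket, gear}
3. cover@(1, 0, 0) [+x clear] — {bracket, cover, gear}
4. bearing@(0, 1, 0) [+x clear] — {bearing, bracket, cover, gear}
5. spacer@(1, 1, 0) [+x clear] — {bearing, bracket, cover, gear, spacer}

Valid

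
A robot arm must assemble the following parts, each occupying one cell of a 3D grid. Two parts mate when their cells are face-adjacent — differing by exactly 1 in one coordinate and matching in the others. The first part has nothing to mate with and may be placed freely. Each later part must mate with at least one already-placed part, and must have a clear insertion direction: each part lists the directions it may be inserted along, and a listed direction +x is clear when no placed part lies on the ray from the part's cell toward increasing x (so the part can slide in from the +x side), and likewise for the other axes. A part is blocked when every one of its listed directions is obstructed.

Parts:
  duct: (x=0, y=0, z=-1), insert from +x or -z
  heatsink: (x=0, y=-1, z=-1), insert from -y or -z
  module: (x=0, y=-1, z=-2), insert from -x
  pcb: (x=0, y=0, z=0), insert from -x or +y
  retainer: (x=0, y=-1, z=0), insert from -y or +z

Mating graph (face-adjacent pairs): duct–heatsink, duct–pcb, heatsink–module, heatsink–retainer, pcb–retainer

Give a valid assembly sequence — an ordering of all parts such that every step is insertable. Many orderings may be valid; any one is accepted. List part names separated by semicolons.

module; heatsink; duct; retainer; pcb

1. module@(0, -1, -2) [-x clear] — {module}
2. heatsink@(0, -1, -1) [-y clear] — {heatsink, module}
3. duct@(0, 0, -1) [+x clear] — {duct, heatsink, module}
4. retainer@(0, -1, 0) [-y clear] — {duct, heatsink, module, retainer}
5. pcb@(0, 0, 0) [-x clear] — {duct, heatsink, module, pcb, retainer}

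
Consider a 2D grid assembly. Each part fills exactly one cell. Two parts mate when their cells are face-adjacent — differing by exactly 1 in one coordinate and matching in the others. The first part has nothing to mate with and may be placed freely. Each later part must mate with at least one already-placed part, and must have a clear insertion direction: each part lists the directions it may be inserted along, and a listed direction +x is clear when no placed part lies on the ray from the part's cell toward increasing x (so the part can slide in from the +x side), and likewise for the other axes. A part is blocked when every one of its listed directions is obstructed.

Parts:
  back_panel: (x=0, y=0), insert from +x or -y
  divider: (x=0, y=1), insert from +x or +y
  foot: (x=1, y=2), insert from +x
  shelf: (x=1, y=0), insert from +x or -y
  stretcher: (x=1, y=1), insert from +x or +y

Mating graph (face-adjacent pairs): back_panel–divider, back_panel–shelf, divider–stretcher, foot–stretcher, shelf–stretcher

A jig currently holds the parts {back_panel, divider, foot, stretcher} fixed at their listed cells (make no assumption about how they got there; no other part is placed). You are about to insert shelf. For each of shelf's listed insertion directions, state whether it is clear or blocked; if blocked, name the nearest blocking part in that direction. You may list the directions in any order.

+x: ray from shelf(1, 0) has no placed part ⇒ clear
-y: ray from shelf(1, 0) has no placed part ⇒ clear

+x: clear; -y: clear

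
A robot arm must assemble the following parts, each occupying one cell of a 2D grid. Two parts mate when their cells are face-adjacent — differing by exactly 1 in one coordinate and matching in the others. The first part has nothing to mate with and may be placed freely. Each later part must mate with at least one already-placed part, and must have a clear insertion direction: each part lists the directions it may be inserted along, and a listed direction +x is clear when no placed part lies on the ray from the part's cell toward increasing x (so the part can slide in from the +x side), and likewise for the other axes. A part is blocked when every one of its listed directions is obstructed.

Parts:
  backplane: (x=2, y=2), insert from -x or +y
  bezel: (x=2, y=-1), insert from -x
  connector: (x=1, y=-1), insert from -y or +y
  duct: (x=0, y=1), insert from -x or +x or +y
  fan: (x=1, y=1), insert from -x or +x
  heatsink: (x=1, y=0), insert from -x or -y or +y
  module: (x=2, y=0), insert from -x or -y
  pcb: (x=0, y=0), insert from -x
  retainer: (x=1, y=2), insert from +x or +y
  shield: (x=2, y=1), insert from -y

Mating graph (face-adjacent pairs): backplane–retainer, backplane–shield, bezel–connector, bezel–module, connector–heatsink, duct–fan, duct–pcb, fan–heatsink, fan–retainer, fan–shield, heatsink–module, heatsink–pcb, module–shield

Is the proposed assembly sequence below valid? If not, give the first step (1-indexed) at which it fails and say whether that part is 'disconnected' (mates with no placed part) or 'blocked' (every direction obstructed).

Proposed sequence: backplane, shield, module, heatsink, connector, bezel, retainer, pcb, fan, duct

1. backplane@(2, 2) [-x clear] — {backplane}
2. shield@(2, 1) [-y clear] — {backplane, shield}
3. module@(2, 0) [-x clear] — {backplane, module, shield}
4. heatsink@(1, 0) [-x clear] — {backplane, heatsink, module, shield}
5. connector@(1, -1) [-y clear] — {backplane, connector, heatsink, module, shield}
6. bezel@(2, -1) — -x all obstructed ⇒ blocked

Invalid at step 6 (blocked)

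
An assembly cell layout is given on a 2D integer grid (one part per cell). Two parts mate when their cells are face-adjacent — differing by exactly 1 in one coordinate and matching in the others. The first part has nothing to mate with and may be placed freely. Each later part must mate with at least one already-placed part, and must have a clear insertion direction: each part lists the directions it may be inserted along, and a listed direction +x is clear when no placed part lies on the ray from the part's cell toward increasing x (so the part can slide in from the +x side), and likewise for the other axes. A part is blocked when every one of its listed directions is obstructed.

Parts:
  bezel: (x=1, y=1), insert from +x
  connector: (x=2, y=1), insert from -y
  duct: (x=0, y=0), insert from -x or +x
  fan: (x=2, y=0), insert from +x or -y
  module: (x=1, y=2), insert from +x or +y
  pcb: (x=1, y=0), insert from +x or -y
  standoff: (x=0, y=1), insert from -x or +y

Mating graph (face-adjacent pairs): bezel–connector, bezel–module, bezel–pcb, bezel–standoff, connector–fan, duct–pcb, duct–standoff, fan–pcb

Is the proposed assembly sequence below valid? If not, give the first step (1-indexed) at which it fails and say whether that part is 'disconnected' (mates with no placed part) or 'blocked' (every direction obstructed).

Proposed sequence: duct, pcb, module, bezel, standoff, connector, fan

1. duct@(0, 0) [-x clear] — {duct}
2. pcb@(1, 0) [+x clear] — {duct, pcb}
3. module@(1, 2) — no placed neighbour ⇒ disconnected

Invalid at step 3 (disconnected)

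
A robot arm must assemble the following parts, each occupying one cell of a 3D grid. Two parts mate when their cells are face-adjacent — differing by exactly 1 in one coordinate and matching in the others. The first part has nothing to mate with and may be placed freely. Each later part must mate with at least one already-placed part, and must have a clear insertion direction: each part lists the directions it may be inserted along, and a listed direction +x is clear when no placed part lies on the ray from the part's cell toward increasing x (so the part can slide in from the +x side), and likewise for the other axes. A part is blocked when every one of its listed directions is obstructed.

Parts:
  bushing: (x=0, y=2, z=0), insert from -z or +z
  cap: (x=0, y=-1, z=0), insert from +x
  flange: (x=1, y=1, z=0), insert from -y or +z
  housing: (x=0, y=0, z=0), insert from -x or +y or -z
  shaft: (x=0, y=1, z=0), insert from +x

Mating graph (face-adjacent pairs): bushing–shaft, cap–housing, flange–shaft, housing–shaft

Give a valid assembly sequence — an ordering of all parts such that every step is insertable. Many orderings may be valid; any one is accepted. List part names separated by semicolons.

cap; housing; shaft; flange; bushing

1. cap@(0, -1, 0) [+x clear] — {cap}
2. housing@(0, 0, 0) [-x clear] — {cap, housing}
3. shaft@(0, 1, 0) [+x clear] — {cap, housing, shaft}
4. flange@(1, 1, 0) [-y clear] — {cap, flange, housing, shaft}
5. bushing@(0, 2, 0) [-z clear] — {bushing, cap, flange, housing, shaft}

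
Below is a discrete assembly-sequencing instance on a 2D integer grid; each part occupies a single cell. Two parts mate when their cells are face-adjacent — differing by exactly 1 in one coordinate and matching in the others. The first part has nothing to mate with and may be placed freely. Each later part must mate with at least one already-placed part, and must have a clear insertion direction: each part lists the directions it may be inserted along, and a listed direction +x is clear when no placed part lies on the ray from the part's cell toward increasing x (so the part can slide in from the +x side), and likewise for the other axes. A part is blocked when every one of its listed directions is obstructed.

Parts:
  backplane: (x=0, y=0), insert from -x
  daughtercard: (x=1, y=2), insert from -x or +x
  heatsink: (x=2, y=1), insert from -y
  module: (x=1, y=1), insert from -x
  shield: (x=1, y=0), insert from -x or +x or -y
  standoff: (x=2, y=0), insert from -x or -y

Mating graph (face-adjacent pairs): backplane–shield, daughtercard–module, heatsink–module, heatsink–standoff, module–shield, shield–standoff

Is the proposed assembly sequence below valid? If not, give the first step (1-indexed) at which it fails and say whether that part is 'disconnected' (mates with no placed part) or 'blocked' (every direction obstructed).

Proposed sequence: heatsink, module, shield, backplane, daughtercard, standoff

Valid

1. heatsink@(2, 1) [-y clear] — {heatsink}
2. module@(1, 1) [-x clear] — {heatsink, module}
3. shield@(1, 0) [-x clear] — {heatsink, module, shield}
4. backplane@(0, 0) [-x clear] — {backplane, heatsink, module, shield}
5. daughtercard@(1, 2) [-x clear] — {backplane, daughtercard, heatsink, module, shield}
6. standoff@(2, 0) [-y clear] — {backplane, daughtercard, heatsink, module, shield, standoff}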